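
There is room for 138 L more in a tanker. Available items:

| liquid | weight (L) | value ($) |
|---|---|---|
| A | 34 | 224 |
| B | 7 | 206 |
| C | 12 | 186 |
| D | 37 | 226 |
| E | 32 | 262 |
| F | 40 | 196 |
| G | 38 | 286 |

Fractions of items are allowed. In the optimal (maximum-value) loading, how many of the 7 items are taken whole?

5

Greedy by value/weight ratio, highest first.
Order: B (206/7=29.43) > C (186/12=15.50) > E (262/32=8.19) > G (286/38=7.53) > A (224/34=6.59) > D (226/37=6.11) > F (196/40=4.90)
Fill: take B (7 @ 206) → take C (12 @ 186) → take E (32 @ 262) → take G (38 @ 286) → take A (34 @ 224) → take 15/37 of D → 91.62; 138/138 used.
5 item(s) taken whole; one partial (take 15/37 of D).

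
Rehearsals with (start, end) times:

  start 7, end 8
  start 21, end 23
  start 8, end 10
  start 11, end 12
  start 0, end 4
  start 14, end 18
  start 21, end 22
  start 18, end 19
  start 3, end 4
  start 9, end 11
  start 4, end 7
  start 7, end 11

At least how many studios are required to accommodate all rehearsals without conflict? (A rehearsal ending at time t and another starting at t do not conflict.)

starts: [0, 3, 4, 7, 7, 8, 9, 11, 14, 18, 21, 21]
ends:   [4, 4, 7, 8, 10, 11, 11, 12, 18, 19, 22, 23]
s0→1 s3→2 e4→1 e4→0 s4→1 e7→0 s7→1 s7→2 e8→1 s8→2 s9→3  — peak 3.

3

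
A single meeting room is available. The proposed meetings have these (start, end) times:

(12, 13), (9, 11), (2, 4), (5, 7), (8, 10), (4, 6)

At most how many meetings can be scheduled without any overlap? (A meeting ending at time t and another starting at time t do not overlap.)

Sorted by end: (2,4)  (4,6)  (5,7)  (8,10)  (9,11)  (12,13)
take (2,4); take (4,6); take (8,10); take (12,13).
Selected 4 meetings.

4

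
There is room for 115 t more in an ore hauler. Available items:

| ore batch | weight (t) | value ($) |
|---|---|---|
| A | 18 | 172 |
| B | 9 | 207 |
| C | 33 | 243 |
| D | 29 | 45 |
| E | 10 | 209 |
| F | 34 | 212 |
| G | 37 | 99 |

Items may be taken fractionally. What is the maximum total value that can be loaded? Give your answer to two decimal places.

1072.43

Order: B (207/9=23.00) > E (209/10=20.90) > A (172/18=9.56) > C (243/33=7.36) > F (212/34=6.24) > G (99/37=2.68) > D (45/29=1.55)
Fill: take B (9 @ 207) → take E (10 @ 209) → take A (18 @ 172) → take C (33 @ 243) → take F (34 @ 212) → take 11/37 of G → 29.43; 115/115 used.
Total value = 1072.43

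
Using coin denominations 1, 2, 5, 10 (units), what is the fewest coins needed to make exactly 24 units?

24 = 2×10 + 2×2
Total coins = 2 + 2 = 4

4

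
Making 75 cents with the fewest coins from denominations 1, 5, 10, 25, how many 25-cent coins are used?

3

Greedy: take as many of the largest coin as possible, then repeat with the remainder.
75 − 3×25→0
Count of 25: 3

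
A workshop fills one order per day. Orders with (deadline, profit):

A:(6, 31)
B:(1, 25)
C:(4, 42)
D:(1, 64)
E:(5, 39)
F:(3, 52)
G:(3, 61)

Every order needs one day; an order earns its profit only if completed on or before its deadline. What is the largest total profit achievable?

Sort by profit descending; place each in the latest free slot ≤ its deadline.
By profit: D(d1,64), G(d3,61), F(d3,52), C(d4,42), E(d5,39), A(d6,31), B(d1,25)
D→slot 1; G→slot 3; F→slot 2; C→slot 4; E→slot 5; A→slot 6; B skipped.
Profit = 64 + 52 + 61 + 42 + 39 + 31 = 289

289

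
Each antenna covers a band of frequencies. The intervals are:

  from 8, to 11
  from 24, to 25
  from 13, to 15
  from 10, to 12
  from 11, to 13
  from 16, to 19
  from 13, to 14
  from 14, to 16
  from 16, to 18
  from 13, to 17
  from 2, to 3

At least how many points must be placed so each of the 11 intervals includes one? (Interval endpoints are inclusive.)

5

By right end: [2,3]  [8,11]  [10,12]  [11,13]  [13,14]  [13,15]  [14,16]  [13,17]  [16,18]  [16,19]  [24,25]
[2,3] uncovered → point at 3; [8,11] uncovered → point at 11; [13,14] uncovered → point at 14; [16,18] uncovered → point at 18; [24,25] uncovered → point at 25.
Points: 3, 11, 14, 18, 25 (5 total).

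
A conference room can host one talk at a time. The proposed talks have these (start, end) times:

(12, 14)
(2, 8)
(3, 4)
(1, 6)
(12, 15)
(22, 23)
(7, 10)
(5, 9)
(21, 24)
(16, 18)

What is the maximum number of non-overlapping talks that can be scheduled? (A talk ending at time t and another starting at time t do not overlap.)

Order by finish time; keep every interval that doesn't clash with the previous kept one.
By end time: (3,4), (1,6), (2,8), (5,9), (7,10), (12,14), (12,15), (16,18), (22,23), (21,24).
Pick (3,4); next start ≥ 4 → (5,9); next start ≥ 9 → (12,14); next start ≥ 14 → (16,18); next start ≥ 18 → (22,23).
Selected 5 talks.

5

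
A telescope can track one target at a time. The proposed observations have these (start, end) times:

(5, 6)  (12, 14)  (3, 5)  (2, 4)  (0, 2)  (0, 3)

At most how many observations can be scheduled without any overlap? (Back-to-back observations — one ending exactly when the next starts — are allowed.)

Sorted by end: (0,2)  (0,3)  (2,4)  (3,5)  (5,6)  (12,14)
take (0,2); skip (0,3); take (2,4); skip (3,5); take (5,6); take (12,14).
Selected 4 observations.

4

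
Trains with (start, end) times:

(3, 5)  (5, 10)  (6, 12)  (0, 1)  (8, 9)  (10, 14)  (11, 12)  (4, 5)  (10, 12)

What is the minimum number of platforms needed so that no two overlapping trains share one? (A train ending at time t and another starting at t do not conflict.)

4

The answer is the maximum number of intervals overlapping at any instant.
Events (time:±→running): 0:+→1 1:-→0 3:+→1 4:+→2 5:-→1 5:-→0 5:+→1 6:+→2 8:+→3 9:-→2 10:-→1 10:+→2 10:+→3 11:+→4 … peak 4.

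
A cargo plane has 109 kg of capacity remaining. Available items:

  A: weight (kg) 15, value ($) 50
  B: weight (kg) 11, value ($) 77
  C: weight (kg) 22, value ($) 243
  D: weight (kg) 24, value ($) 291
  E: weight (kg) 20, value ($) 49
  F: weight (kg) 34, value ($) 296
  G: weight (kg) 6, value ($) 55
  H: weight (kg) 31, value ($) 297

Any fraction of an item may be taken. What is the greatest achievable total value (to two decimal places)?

Sort by value per unit weight and fill in that order.
Ratios (sorted): D 12.12, C 11.05, H 9.58, G 9.17, F 8.71, B 7.00, A 3.33, E 2.45
take D (24 @ 291); take C (22 @ 243); take H (31 @ 297); take G (6 @ 55); take 26/34 of F → 226.35. Capacity used 109/109.
Total value = 1112.35

1112.35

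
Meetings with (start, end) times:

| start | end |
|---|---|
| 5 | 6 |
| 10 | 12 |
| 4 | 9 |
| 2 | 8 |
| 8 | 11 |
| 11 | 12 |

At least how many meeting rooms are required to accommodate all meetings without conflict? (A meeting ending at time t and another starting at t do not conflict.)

Count concurrent intervals with a sweep; the peak is the room count.
Events (time:±→running): 2:+→1 4:+→2 5:+→3 … peak 3.

3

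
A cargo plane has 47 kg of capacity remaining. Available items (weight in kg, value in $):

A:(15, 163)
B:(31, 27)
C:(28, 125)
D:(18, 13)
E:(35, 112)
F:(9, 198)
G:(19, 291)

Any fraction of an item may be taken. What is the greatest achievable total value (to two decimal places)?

669.86

Ratios (sorted): F 22.00, G 15.32, A 10.87, C 4.46, E 3.20, B 0.87, D 0.72
take F (9 @ 198); take G (19 @ 291); take A (15 @ 163); take 4/28 of C → 17.86. Capacity used 47/47.
Total value = 669.86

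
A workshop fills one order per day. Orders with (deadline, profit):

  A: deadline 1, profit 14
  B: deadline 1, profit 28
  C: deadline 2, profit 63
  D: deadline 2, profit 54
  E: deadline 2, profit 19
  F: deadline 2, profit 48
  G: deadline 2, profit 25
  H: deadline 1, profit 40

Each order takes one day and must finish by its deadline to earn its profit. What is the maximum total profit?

117

Sort by profit descending; place each in the latest free slot ≤ its deadline.
By profit: C(d2,63), D(d2,54), F(d2,48), H(d1,40), B(d1,28), G(d2,25), E(d2,19), A(d1,14)
C→slot 2; D→slot 1; F skipped; H skipped; B skipped; G skipped; E skipped; A skipped.
Profit = 54 + 63 = 117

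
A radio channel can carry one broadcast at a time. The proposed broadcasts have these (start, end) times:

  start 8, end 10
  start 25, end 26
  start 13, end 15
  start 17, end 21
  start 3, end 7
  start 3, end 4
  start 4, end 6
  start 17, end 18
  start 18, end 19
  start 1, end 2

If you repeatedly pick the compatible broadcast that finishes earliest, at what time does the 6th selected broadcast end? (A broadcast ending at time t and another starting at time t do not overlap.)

18

Sorted by end: (1,2)  (3,4)  (4,6)  (3,7)  (8,10)  (13,15)  (17,18)  (18,19)  (17,21)  (25,26)
take (1,2); take (3,4); take (4,6); take (8,10); take (13,15); take (17,18); take (18,19); skip (17,21); take (25,26).
Selected: (1,2) (3,4) (4,6) (8,10) (13,15) (17,18) (18,19) (25,26)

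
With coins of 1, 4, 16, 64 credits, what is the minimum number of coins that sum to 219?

Use the largest denomination that fits, subtract, and repeat.
219 − 3×64→27 − 1×16→11 − 2×4→3 − 3×1→0
Total coins = 3 + 1 + 2 + 3 = 9

9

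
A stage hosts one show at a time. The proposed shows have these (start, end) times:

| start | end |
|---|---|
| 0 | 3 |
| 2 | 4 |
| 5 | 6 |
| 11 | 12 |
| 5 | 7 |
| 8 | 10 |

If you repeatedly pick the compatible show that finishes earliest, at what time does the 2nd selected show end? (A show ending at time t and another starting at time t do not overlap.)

By end time: (0,3), (2,4), (5,6), (5,7), (8,10), (11,12).
Pick (0,3); next start ≥ 3 → (5,6); next start ≥ 6 → (8,10); next start ≥ 10 → (11,12).
Selected: (0,3) (5,6) (8,10) (11,12)

6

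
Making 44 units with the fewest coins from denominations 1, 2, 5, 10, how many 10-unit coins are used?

4

Use the largest denomination that fits, subtract, and repeat.
44 − 4×10→4 − 2×2→0
Count of 10: 4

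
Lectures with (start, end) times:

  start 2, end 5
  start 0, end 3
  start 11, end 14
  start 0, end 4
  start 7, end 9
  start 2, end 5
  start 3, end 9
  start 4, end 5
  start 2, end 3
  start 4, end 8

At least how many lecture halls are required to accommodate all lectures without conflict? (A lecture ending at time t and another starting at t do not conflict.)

Events (time:±→running): 0:+→1 0:+→2 2:+→3 2:+→4 2:+→5 … peak 5.

5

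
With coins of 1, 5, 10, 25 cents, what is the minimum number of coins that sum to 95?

Use the largest denomination that fits, subtract, and repeat.
95 = 3×25 + 2×10
Total coins = 3 + 2 = 5

5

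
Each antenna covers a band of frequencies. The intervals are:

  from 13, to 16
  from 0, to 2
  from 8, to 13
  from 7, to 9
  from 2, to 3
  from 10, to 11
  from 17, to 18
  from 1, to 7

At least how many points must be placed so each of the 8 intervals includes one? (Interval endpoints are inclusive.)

5

Process intervals by earliest right end; each time one isn't hit yet, stab at its right endpoint.
Sorted: [0,2] [2,3] [1,7] [7,9] [10,11] [8,13] [13,16] [17,18]
{[0,2],[2,3],[1,7]} hit by 2; {[7,9]} hit by 9; {[10,11],[8,13]} hit by 11; {[13,16]} hit by 16; {[17,18]} hit by 18.
Points: 2, 9, 11, 16, 18 (5 total).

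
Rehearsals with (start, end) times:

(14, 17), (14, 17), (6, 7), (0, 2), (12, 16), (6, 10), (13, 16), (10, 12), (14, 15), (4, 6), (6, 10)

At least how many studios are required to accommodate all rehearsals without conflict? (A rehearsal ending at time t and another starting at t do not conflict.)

5

Count concurrent intervals with a sweep; the peak is the room count.
Events (time:±→running): 0:+→1 2:-→0 4:+→1 6:-→0 6:+→1 6:+→2 6:+→3 7:-→2 10:-→1 10:-→0 10:+→1 12:-→0 12:+→1 13:+→2 14:+→3 14:+→4 14:+→5 … peak 5.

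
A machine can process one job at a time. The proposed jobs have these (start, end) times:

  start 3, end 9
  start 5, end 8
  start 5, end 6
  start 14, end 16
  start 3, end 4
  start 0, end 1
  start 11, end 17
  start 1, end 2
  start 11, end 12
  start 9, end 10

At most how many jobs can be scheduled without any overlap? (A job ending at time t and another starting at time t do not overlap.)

Sorted by end: (0,1)  (1,2)  (3,4)  (5,6)  (5,8)  (3,9)  (9,10)  (11,12)  (14,16)  (11,17)
take (0,1); take (1,2); take (3,4); take (5,6); skip (5,8); skip (3,9); take (9,10); take (11,12); take (14,16).
Selected 7 jobs.

7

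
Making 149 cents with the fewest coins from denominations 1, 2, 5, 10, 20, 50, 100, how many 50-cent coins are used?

0

149 = 1×100 + 2×20 + 1×5 + 2×2
Count of 50: 0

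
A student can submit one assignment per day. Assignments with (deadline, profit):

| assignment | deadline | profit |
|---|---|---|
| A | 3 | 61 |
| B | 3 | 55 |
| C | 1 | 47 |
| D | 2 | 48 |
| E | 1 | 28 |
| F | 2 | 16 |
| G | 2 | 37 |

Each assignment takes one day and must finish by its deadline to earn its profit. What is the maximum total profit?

164

Profit order: A=61 B=55 D=48 C=47 G=37 E=28 F=16
Assign: A→slot 3, B→slot 2, D→slot 1, C skipped, G skipped, E skipped, F skipped.
Slots: [1:D] [2:B] [3:A]
Profit = 48 + 55 + 61 = 164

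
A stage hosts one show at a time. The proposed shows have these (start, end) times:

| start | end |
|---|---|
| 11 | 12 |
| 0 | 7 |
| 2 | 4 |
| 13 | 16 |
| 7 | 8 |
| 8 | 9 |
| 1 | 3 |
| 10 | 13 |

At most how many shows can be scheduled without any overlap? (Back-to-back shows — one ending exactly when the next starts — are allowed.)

5

Sort by end time and greedily take each interval whose start is ≥ the last chosen end.
By end time: (1,3), (2,4), (0,7), (7,8), (8,9), (11,12), (10,13), (13,16).
Pick (1,3); next start ≥ 3 → (7,8); next start ≥ 8 → (8,9); next start ≥ 9 → (11,12); next start ≥ 12 → (13,16).
Selected 5 shows.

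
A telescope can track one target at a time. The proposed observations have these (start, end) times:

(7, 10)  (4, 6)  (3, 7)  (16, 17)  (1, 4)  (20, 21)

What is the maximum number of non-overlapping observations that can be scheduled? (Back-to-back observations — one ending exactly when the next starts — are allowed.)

By end time: (1,4), (4,6), (3,7), (7,10), (16,17), (20,21).
Pick (1,4); next start ≥ 4 → (4,6); next start ≥ 6 → (7,10); next start ≥ 10 → (16,17); next start ≥ 17 → (20,21).
Selected 5 observations.

5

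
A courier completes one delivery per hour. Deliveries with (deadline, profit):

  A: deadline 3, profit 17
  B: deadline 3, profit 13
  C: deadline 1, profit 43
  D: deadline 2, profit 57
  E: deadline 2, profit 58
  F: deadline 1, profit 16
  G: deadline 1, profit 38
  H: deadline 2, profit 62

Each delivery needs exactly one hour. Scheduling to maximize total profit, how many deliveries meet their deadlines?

3

Take jobs in profit order; each goes to the latest open slot no later than its deadline.
Profit order: H=62 E=58 D=57 C=43 G=38 A=17 F=16 B=13
Assign: H→slot 2, E→slot 1, D skipped, C skipped, G skipped, A→slot 3, F skipped, B skipped.
Slots: [1:E] [2:H] [3:A]
3 of 8 scheduled.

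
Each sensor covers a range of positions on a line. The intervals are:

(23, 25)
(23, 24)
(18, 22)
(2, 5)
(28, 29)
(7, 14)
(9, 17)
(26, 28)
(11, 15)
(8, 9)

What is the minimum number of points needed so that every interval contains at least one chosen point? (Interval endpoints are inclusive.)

By right end: [2,5]  [8,9]  [7,14]  [11,15]  [9,17]  [18,22]  [23,24]  [23,25]  [26,28]  [28,29]
[2,5] uncovered → point at 5; [8,9] uncovered → point at 9; [11,15] uncovered → point at 15; [18,22] uncovered → point at 22; [23,24] uncovered → point at 24; [26,28] uncovered → point at 28.
Points: 5, 9, 15, 22, 24, 28 (6 total).

6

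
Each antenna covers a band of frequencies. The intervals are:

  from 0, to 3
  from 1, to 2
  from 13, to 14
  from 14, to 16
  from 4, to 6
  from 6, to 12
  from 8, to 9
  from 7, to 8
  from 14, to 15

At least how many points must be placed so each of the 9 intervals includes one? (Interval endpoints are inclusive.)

4

Process intervals by earliest right end; each time one isn't hit yet, stab at its right endpoint.
Sorted: [1,2] [0,3] [4,6] [7,8] [8,9] [6,12] [13,14] [14,15] [14,16]
{[1,2],[0,3]} hit by 2; {[4,6]} hit by 6; {[7,8],[8,9],[6,12]} hit by 8; {[13,14],[14,15],[14,16]} hit by 14.
Points: 2, 6, 8, 14 (4 total).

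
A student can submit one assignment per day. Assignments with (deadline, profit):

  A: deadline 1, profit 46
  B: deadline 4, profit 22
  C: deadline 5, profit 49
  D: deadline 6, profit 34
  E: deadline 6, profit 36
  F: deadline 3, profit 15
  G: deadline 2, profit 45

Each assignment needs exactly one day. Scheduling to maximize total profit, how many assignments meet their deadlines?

Take jobs in profit order; each goes to the latest open slot no later than its deadline.
By profit: C(d5,49), A(d1,46), G(d2,45), E(d6,36), D(d6,34), B(d4,22), F(d3,15)
C→slot 5; A→slot 1; G→slot 2; E→slot 6; D→slot 4; B→slot 3; F skipped.
6 of 7 scheduled.

6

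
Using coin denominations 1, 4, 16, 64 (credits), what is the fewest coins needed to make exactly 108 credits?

6

Use the largest denomination that fits, subtract, and repeat.
108 − 1×64→44 − 2×16→12 − 3×4→0
Total coins = 1 + 2 + 3 = 6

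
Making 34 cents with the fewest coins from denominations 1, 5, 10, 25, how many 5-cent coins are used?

1

34 − 1×25→9 − 1×5→4 − 4×1→0
Count of 5: 1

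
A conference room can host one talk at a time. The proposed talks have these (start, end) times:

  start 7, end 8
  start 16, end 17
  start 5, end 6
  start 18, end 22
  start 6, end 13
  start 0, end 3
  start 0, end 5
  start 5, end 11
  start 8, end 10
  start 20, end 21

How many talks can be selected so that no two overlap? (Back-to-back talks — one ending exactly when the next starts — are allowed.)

6

Sort by end time and greedily take each interval whose start is ≥ the last chosen end.
By end time: (0,3), (0,5), (5,6), (7,8), (8,10), (5,11), (6,13), (16,17), (20,21), (18,22).
Pick (0,3); next start ≥ 3 → (5,6); next start ≥ 6 → (7,8); next start ≥ 8 → (8,10); next start ≥ 10 → (16,17); next start ≥ 17 → (20,21).
Selected 6 talks.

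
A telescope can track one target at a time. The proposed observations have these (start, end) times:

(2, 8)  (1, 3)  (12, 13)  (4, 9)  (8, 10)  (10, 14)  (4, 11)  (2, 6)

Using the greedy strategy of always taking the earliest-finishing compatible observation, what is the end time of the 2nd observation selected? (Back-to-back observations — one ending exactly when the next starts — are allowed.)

9

Greedy by earliest finish: after sorting by end time, pick each interval compatible with the last pick.
By end time: (1,3), (2,6), (2,8), (4,9), (8,10), (4,11), (12,13), (10,14).
Pick (1,3); next start ≥ 3 → (4,9); next start ≥ 9 → (12,13).
Selected: (1,3) (4,9) (12,13)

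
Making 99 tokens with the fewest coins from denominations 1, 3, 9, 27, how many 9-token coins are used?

2

Greedy: take as many of the largest coin as possible, then repeat with the remainder.
99 − 3×27→18 − 2×9→0
Count of 9: 2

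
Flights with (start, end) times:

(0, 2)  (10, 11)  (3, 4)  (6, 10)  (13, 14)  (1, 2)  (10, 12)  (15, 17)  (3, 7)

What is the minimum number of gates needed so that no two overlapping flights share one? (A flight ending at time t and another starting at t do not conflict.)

starts: [0, 1, 3, 3, 6, 10, 10, 13, 15]
ends:   [2, 2, 4, 7, 10, 11, 12, 14, 17]
s0→1 s1→2  — peak 2.

2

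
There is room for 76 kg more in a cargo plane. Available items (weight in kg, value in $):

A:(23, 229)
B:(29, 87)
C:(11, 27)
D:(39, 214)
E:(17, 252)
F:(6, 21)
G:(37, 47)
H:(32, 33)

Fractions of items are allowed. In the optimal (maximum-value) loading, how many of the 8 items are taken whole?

2

Order: E (252/17=14.82) > A (229/23=9.96) > D (214/39=5.49) > F (21/6=3.50) > B (87/29=3.00) > C (27/11=2.45) > G (47/37=1.27) > H (33/32=1.03)
Fill: take E (17 @ 252) → take A (23 @ 229) → take 36/39 of D → 197.54; 76/76 used.
2 item(s) taken whole; one partial (take 36/39 of D).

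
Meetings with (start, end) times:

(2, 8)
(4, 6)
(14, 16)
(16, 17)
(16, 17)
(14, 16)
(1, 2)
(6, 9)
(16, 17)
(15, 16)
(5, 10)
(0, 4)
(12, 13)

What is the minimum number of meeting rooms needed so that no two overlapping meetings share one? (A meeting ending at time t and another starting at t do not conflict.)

The answer is the maximum number of intervals overlapping at any instant.
Events (time:±→running): 0:+→1 1:+→2 2:-→1 2:+→2 4:-→1 4:+→2 5:+→3 … peak 3.

3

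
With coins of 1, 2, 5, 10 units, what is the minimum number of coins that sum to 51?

6

51 − 5×10→1 − 1×1→0
Total coins = 5 + 1 = 6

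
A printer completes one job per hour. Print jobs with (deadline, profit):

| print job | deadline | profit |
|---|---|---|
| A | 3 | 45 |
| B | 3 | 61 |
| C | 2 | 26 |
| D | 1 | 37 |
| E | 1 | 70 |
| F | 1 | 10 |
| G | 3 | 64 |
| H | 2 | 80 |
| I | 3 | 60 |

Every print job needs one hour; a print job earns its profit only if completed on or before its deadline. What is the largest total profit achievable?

Profit order: H=80 E=70 G=64 B=61 I=60 A=45 D=37 C=26 F=10
Assign: H→slot 2, E→slot 1, G→slot 3, B skipped, I skipped, A skipped, D skipped, C skipped, F skipped.
Slots: [1:E] [2:H] [3:G]
Profit = 70 + 80 + 64 = 214

214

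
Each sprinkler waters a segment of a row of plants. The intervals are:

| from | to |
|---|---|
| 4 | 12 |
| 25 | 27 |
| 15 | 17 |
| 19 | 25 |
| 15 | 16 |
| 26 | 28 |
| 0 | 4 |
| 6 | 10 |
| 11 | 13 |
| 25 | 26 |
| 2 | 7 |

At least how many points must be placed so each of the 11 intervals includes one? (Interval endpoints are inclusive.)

By right end: [0,4]  [2,7]  [6,10]  [4,12]  [11,13]  [15,16]  [15,17]  [19,25]  [25,26]  [25,27]  [26,28]
[0,4] uncovered → point at 4; [6,10] uncovered → point at 10; [11,13] uncovered → point at 13; [15,16] uncovered → point at 16; [19,25] uncovered → point at 25; [26,28] uncovered → point at 28.
Points: 4, 10, 13, 16, 25, 28 (6 total).

6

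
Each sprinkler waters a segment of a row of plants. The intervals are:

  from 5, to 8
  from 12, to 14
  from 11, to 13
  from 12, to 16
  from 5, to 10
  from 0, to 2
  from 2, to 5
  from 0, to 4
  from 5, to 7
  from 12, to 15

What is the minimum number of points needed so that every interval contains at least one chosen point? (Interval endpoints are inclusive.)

3

Process intervals by earliest right end; each time one isn't hit yet, stab at its right endpoint.
Sorted: [0,2] [0,4] [2,5] [5,7] [5,8] [5,10] [11,13] [12,14] [12,15] [12,16]
{[0,2],[0,4],[2,5]} hit by 2; {[5,7],[5,8],[5,10]} hit by 7; {[11,13],[12,14],[12,15],[12,16]} hit by 13.
Points: 2, 7, 13 (3 total).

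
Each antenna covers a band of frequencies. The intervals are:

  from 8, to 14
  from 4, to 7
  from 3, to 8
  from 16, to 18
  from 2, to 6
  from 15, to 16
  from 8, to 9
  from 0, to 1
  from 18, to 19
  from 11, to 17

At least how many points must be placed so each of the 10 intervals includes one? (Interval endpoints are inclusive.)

5

By right end: [0,1]  [2,6]  [4,7]  [3,8]  [8,9]  [8,14]  [15,16]  [11,17]  [16,18]  [18,19]
[0,1] uncovered → point at 1; [2,6] uncovered → point at 6; [8,9] uncovered → point at 9; [15,16] uncovered → point at 16; [18,19] uncovered → point at 19.
Points: 1, 6, 9, 16, 19 (5 total).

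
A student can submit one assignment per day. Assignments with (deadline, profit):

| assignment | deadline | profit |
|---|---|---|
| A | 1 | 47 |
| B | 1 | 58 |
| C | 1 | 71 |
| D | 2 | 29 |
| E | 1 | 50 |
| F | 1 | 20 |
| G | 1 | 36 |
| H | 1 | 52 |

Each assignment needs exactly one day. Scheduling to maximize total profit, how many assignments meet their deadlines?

Take jobs in profit order; each goes to the latest open slot no later than its deadline.
Profit order: C=71 B=58 H=52 E=50 A=47 G=36 D=29 F=20
Assign: C→slot 1, B skipped, H skipped, E skipped, A skipped, G skipped, D→slot 2, F skipped.
Slots: [1:C] [2:D]
2 of 8 scheduled.

2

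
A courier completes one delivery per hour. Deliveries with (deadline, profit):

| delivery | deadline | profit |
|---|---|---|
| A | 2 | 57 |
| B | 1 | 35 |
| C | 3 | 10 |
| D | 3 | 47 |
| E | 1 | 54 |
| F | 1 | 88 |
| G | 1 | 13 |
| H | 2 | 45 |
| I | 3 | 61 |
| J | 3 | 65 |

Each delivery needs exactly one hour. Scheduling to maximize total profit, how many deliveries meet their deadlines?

By profit: F(d1,88), J(d3,65), I(d3,61), A(d2,57), E(d1,54), D(d3,47), H(d2,45), B(d1,35), G(d1,13), C(d3,10)
F→slot 1; J→slot 3; I→slot 2; A skipped; E skipped; D skipped; H skipped; B skipped; G skipped; C skipped.
3 of 10 scheduled.

3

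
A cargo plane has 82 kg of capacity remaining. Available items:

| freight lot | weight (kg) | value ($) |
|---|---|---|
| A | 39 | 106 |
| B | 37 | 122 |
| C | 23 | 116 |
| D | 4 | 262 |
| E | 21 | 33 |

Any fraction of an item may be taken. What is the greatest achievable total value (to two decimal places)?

Ratios (sorted): D 65.50, C 5.04, B 3.30, A 2.72, E 1.57
take D (4 @ 262); take C (23 @ 116); take B (37 @ 122); take 18/39 of A → 48.92. Capacity used 82/82.
Total value = 548.92

548.92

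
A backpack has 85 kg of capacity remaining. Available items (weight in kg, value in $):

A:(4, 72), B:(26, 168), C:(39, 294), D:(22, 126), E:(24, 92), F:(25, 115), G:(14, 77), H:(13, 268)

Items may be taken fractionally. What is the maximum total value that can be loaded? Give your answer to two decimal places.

819.18

Ratios (sorted): H 20.62, A 18.00, C 7.54, B 6.46, D 5.73, G 5.50, F 4.60, E 3.83
take H (13 @ 268); take A (4 @ 72); take C (39 @ 294); take B (26 @ 168); take 3/22 of D → 17.18. Capacity used 85/85.
Total value = 819.18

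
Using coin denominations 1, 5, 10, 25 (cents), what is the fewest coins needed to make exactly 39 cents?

Greedy: take as many of the largest coin as possible, then repeat with the remainder.
39 − 1×25→14 − 1×10→4 − 4×1→0
Total coins = 1 + 1 + 4 = 6

6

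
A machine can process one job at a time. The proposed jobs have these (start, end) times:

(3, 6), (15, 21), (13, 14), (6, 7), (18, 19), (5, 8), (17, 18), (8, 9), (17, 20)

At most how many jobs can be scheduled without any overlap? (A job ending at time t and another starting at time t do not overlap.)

6

Greedy by earliest finish: after sorting by end time, pick each interval compatible with the last pick.
By end time: (3,6), (6,7), (5,8), (8,9), (13,14), (17,18), (18,19), (17,20), (15,21).
Pick (3,6); next start ≥ 6 → (6,7); next start ≥ 7 → (8,9); next start ≥ 9 → (13,14); next start ≥ 14 → (17,18); next start ≥ 18 → (18,19).
Selected 6 jobs.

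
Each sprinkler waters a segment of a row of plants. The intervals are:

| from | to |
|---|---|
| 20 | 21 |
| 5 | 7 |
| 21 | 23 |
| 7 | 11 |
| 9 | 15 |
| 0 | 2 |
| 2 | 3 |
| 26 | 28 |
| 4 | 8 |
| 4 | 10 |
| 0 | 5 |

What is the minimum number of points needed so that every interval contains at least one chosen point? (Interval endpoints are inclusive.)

5

Sort by right endpoint; whenever an interval is uncovered, place a point at its right end.
Sorted: [0,2] [2,3] [0,5] [5,7] [4,8] [4,10] [7,11] [9,15] [20,21] [21,23] [26,28]
{[0,2],[2,3],[0,5]} hit by 2; {[5,7],[4,8],[4,10],[7,11]} hit by 7; {[9,15]} hit by 15; {[20,21],[21,23]} hit by 21; {[26,28]} hit by 28.
Points: 2, 7, 15, 21, 28 (5 total).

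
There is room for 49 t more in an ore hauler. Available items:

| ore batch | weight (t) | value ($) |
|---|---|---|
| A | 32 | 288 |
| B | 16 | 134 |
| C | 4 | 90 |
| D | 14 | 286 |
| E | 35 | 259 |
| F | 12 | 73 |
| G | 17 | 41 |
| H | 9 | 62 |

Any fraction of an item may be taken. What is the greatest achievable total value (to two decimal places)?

655.00

Sort by value per unit weight and fill in that order.
Order: C (90/4=22.50) > D (286/14=20.43) > A (288/32=9.00) > B (134/16=8.38) > E (259/35=7.40) > H (62/9=6.89) > F (73/12=6.08) > G (41/17=2.41)
Fill: take C (4 @ 90) → take D (14 @ 286) → take 31/32 of A → 279.00; 49/49 used.
Total value = 655.00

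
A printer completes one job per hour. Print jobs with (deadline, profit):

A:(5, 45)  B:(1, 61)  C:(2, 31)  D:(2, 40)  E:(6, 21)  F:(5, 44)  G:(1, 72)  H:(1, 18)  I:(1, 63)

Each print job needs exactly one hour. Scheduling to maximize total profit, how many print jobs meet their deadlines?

Profit order: G=72 I=63 B=61 A=45 F=44 D=40 C=31 E=21 H=18
Assign: G→slot 1, I skipped, B skipped, A→slot 5, F→slot 4, D→slot 2, C skipped, E→slot 6, H skipped.
Slots: [1:G] [2:D] [4:F] [5:A] [6:E]
5 of 9 scheduled.

5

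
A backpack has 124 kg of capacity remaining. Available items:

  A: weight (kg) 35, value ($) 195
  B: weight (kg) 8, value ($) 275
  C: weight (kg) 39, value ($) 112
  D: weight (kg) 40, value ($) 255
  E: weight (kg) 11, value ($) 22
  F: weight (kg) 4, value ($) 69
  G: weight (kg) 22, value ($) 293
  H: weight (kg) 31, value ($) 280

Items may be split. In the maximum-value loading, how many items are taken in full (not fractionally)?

5

Greedy by value/weight ratio, highest first.
Ratios (sorted): B 34.38, F 17.25, G 13.32, H 9.03, D 6.38, A 5.57, C 2.87, E 2.00
take B (8 @ 275); take F (4 @ 69); take G (22 @ 293); take H (31 @ 280); take D (40 @ 255); take 19/35 of A → 105.86. Capacity used 124/124.
5 item(s) taken whole; one partial (take 19/35 of A).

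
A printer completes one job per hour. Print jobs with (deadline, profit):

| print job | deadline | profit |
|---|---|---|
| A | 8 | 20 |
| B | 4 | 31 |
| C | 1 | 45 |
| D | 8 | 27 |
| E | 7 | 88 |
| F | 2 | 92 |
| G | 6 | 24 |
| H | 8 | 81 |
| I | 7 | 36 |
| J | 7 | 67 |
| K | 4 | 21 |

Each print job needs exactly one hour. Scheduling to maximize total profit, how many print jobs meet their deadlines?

By profit: F(d2,92), E(d7,88), H(d8,81), J(d7,67), C(d1,45), I(d7,36), B(d4,31), D(d8,27), G(d6,24), K(d4,21), A(d8,20)
F→slot 2; E→slot 7; H→slot 8; J→slot 6; C→slot 1; I→slot 5; B→slot 4; D→slot 3; G skipped; K skipped; A skipped.
8 of 11 scheduled.

8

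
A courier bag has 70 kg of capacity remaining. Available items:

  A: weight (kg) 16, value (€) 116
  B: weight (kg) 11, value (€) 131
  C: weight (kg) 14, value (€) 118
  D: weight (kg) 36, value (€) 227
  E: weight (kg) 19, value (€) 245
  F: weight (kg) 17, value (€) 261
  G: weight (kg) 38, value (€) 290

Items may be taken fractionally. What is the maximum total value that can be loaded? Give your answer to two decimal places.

823.68

Greedy by value/weight ratio, highest first.
Order: F (261/17=15.35) > E (245/19=12.89) > B (131/11=11.91) > C (118/14=8.43) > G (290/38=7.63) > A (116/16=7.25) > D (227/36=6.31)
Fill: take F (17 @ 261) → take E (19 @ 245) → take B (11 @ 131) → take C (14 @ 118) → take 9/38 of G → 68.68; 70/70 used.
Total value = 823.68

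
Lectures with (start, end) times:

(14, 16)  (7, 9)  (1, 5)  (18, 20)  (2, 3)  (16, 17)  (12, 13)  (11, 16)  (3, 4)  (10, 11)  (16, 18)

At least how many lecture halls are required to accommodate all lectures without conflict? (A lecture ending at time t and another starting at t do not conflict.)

2

Events (time:±→running): 1:+→1 2:+→2 … peak 2.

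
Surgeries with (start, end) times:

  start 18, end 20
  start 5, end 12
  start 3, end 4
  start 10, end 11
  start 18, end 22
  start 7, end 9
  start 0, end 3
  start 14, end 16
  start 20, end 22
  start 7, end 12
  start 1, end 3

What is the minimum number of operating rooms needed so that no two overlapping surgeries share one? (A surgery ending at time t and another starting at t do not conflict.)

3

Count concurrent intervals with a sweep; the peak is the room count.
starts: [0, 1, 3, 5, 7, 7, 10, 14, 18, 18, 20]
ends:   [3, 3, 4, 9, 11, 12, 12, 16, 20, 22, 22]
s0→1 s1→2 e3→1 e3→0 s3→1 e4→0 s5→1 s7→2 s7→3  — peak 3.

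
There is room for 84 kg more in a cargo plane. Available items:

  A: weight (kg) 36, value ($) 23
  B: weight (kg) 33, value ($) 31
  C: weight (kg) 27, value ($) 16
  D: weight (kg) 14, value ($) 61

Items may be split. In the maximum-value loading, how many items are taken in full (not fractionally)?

3

Greedy by value/weight ratio, highest first.
Order: D (61/14=4.36) > B (31/33=0.94) > A (23/36=0.64) > C (16/27=0.59)
Fill: take D (14 @ 61) → take B (33 @ 31) → take A (36 @ 23) → take 1/27 of C → 0.59; 84/84 used.
3 item(s) taken whole; one partial (take 1/27 of C).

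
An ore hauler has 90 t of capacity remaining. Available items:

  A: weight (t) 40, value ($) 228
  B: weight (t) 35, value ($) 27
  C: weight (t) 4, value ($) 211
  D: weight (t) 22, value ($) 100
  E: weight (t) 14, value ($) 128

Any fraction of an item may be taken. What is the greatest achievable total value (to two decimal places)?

Sort by value per unit weight and fill in that order.
Order: C (211/4=52.75) > E (128/14=9.14) > A (228/40=5.70) > D (100/22=4.55) > B (27/35=0.77)
Fill: take C (4 @ 211) → take E (14 @ 128) → take A (40 @ 228) → take D (22 @ 100) → take 10/35 of B → 7.71; 90/90 used.
Total value = 674.71

674.71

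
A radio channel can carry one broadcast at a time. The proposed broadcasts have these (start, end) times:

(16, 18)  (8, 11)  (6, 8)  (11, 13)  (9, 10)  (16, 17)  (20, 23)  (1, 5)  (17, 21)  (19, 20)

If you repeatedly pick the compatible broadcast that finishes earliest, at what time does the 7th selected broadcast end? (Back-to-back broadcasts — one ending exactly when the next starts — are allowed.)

Greedy by earliest finish: after sorting by end time, pick each interval compatible with the last pick.
Sorted by end: (1,5)  (6,8)  (9,10)  (8,11)  (11,13)  (16,17)  (16,18)  (19,20)  (17,21)  (20,23)
take (1,5); take (6,8); take (9,10); take (11,13); take (16,17); skip (16,18); take (19,20); take (20,23).
Selected: (1,5) (6,8) (9,10) (11,13) (16,17) (19,20) (20,23)

23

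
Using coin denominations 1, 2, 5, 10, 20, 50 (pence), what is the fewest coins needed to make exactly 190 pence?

5

190 = 3×50 + 2×20
Total coins = 3 + 2 = 5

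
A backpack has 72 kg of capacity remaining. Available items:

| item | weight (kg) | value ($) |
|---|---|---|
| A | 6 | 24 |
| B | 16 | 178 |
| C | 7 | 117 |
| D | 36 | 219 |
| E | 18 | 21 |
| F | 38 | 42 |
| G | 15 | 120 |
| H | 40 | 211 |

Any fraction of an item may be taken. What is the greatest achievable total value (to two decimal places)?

621.83

Greedy by value/weight ratio, highest first.
Ratios (sorted): C 16.71, B 11.12, G 8.00, D 6.08, H 5.28, A 4.00, E 1.17, F 1.11
take C (7 @ 117); take B (16 @ 178); take G (15 @ 120); take 34/36 of D → 206.83. Capacity used 72/72.
Total value = 621.83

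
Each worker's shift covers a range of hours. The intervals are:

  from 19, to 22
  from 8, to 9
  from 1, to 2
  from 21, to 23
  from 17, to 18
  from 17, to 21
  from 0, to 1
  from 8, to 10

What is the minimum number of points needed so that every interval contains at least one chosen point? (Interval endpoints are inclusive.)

4

By right end: [0,1]  [1,2]  [8,9]  [8,10]  [17,18]  [17,21]  [19,22]  [21,23]
[0,1] uncovered → point at 1; [8,9] uncovered → point at 9; [17,18] uncovered → point at 18; [19,22] uncovered → point at 22.
Points: 1, 9, 18, 22 (4 total).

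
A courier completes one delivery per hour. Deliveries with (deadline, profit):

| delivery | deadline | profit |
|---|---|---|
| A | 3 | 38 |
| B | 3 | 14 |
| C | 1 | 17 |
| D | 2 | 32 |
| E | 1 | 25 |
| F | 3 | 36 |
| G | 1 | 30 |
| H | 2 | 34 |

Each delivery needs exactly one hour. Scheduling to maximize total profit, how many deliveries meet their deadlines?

By profit: A(d3,38), F(d3,36), H(d2,34), D(d2,32), G(d1,30), E(d1,25), C(d1,17), B(d3,14)
A→slot 3; F→slot 2; H→slot 1; D skipped; G skipped; E skipped; C skipped; B skipped.
3 of 8 scheduled.

3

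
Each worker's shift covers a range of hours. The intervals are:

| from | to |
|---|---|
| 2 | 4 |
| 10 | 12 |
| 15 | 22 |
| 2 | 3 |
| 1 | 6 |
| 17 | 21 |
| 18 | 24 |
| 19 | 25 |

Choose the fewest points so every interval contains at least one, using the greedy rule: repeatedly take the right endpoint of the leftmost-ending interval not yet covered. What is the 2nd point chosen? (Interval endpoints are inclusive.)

12

Process intervals by earliest right end; each time one isn't hit yet, stab at its right endpoint.
By right end: [2,3]  [2,4]  [1,6]  [10,12]  [17,21]  [15,22]  [18,24]  [19,25]
[2,3] uncovered → point at 3; [10,12] uncovered → point at 12; [17,21] uncovered → point at 21.
Points: 3, 12, 21 (3 total).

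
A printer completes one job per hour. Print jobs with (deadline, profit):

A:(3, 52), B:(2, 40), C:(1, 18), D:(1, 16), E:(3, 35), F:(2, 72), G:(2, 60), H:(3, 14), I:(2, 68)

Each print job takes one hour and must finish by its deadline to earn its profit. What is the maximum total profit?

Profit order: F=72 I=68 G=60 A=52 B=40 E=35 C=18 D=16 H=14
Assign: F→slot 2, I→slot 1, G skipped, A→slot 3, B skipped, E skipped, C skipped, D skipped, H skipped.
Slots: [1:I] [2:F] [3:A]
Profit = 68 + 72 + 52 = 192

192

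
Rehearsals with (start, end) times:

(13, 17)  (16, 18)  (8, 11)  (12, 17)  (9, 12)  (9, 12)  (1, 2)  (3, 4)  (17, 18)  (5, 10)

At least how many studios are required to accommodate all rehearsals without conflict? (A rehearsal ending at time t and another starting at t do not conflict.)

4

The answer is the maximum number of intervals overlapping at any instant.
starts: [1, 3, 5, 8, 9, 9, 12, 13, 16, 17]
ends:   [2, 4, 10, 11, 12, 12, 17, 17, 18, 18]
s1→1 e2→0 s3→1 e4→0 s5→1 s8→2 s9→3 s9→4  — peak 4.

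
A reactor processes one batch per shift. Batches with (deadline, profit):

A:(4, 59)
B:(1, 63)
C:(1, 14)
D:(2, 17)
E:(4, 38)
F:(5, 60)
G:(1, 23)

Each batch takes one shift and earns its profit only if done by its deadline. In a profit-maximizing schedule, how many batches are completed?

By profit: B(d1,63), F(d5,60), A(d4,59), E(d4,38), G(d1,23), D(d2,17), C(d1,14)
B→slot 1; F→slot 5; A→slot 4; E→slot 3; G skipped; D→slot 2; C skipped.
5 of 7 scheduled.

5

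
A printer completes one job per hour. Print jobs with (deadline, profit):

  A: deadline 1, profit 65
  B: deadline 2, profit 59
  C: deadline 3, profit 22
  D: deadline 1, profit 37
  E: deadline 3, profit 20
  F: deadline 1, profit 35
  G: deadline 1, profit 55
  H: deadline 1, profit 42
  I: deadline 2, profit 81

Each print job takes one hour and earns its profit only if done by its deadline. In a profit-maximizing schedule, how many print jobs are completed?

Sort by profit descending; place each in the latest free slot ≤ its deadline.
By profit: I(d2,81), A(d1,65), B(d2,59), G(d1,55), H(d1,42), D(d1,37), F(d1,35), C(d3,22), E(d3,20)
I→slot 2; A→slot 1; B skipped; G skipped; H skipped; D skipped; F skipped; C→slot 3; E skipped.
3 of 9 scheduled.

3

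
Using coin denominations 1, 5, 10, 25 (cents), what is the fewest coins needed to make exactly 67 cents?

Greedy: take as many of the largest coin as possible, then repeat with the remainder.
67 = 2×25 + 1×10 + 1×5 + 2×1
Total coins = 2 + 1 + 1 + 2 = 6

6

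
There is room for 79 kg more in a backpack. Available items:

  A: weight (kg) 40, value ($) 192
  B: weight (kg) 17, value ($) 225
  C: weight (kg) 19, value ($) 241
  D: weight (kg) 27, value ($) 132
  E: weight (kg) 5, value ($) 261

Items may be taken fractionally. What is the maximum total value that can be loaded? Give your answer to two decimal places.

Greedy by value/weight ratio, highest first.
Ratios (sorted): E 52.20, B 13.24, C 12.68, D 4.89, A 4.80
take E (5 @ 261); take B (17 @ 225); take C (19 @ 241); take D (27 @ 132); take 11/40 of A → 52.80. Capacity used 79/79.
Total value = 911.80

911.80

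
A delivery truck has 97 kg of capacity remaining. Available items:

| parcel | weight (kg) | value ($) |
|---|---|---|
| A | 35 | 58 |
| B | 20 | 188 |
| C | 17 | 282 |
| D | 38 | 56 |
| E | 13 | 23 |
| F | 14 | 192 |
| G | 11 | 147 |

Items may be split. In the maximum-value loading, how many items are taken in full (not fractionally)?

Sort by value per unit weight and fill in that order.
Order: C (282/17=16.59) > F (192/14=13.71) > G (147/11=13.36) > B (188/20=9.40) > E (23/13=1.77) > A (58/35=1.66) > D (56/38=1.47)
Fill: take C (17 @ 282) → take F (14 @ 192) → take G (11 @ 147) → take B (20 @ 188) → take E (13 @ 23) → take 22/35 of A → 36.46; 97/97 used.
5 item(s) taken whole; one partial (take 22/35 of A).

5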